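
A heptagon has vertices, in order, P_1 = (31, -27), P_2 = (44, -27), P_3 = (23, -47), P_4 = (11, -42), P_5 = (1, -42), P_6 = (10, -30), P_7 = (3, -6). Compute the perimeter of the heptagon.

140

|P_1P_2| = √((13)² + (0)²) = √169 = 13
|P_2P_3| = √((-21)² + (-20)²) = √841 = 29
|P_3P_4| = √((-12)² + (5)²) = √169 = 13
|P_4P_5| = √((-10)² + (0)²) = √100 = 10
|P_5P_6| = √((9)² + (12)²) = √225 = 15
|P_6P_7| = √((-7)² + (24)²) = √625 = 25
|P_7P_1| = √((28)² + (-21)²) = √1225 = 35
Perimeter = 13 + 29 + 13 + 10 + 15 + 25 + 35 = 140.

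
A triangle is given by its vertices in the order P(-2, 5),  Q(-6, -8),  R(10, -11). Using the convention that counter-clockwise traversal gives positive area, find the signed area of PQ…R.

Apply the shoelace formula: 2A = Σ (x_i·y_{i+1} − x_{i+1}·y_i), indices taken mod 3.
Cross-terms: 46, 146, 28  ⇒  Σ = 220
Signed area = Σ/2 = 110 (positive ⇒ counter-clockwise traversal).

110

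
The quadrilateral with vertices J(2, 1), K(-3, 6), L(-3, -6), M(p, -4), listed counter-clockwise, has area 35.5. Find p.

Write out the shoelace sum; only the two edges meeting at M involve p:
2·Area = [((-3)·(-4) − p·(-6)) + (p·1 − 2·(-4))] + 51
       = 7·p + 71 = 71
⇒ p = 0.

0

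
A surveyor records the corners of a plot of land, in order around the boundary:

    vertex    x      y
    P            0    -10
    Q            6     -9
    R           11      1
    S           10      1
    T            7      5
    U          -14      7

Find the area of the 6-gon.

Σ = (60) + (105) + (1) + (43) + (119) + (140) = 468
Area = |Σ|/2 = 234.

234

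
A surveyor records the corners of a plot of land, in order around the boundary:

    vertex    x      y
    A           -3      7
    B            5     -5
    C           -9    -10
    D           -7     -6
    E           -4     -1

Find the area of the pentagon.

Apply the surveyor's formula: 2A = Σ (x_i·y_{i+1} − x_{i+1}·y_i), indices taken mod 5.
A→B: (-3)(-5) − (5)(7) = -20
B→C: (5)(-10) − (-9)(-5) = -95
C→D: (-9)(-6) − (-7)(-10) = -16
D→E: (-7)(-1) − (-4)(-6) = -17
E→A: (-4)(7) − (-3)(-1) = -31
Σ = -179
Area = |Σ|/2 = 89.5.

89.5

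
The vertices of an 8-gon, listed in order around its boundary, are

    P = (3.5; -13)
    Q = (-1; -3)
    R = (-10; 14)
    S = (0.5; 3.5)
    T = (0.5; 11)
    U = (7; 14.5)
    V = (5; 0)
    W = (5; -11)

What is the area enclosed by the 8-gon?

Apply the surveyor's formula: 2A = Σ (x_i·y_{i+1} − x_{i+1}·y_i), indices taken mod 8.
P→Q: (3.5)(-3) − (-1)(-13) = -23.5
Q→R: (-1)(14) − (-10)(-3) = -44
R→S: (-10)(3.5) − (0.5)(14) = -42
S→T: (0.5)(11) − (0.5)(3.5) = 3.75
T→U: (0.5)(14.5) − (7)(11) = -69.75
U→V: (7)(0) − (5)(14.5) = -72.5
V→W: (5)(-11) − (5)(0) = -55
W→P: (5)(-13) − (3.5)(-11) = -26.5
Σ = -329.5
Area = |Σ|/2 = 164.75.

164.75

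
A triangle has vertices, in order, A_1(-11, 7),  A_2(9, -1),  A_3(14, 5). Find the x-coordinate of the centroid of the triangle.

Apply the shoelace formula. First the cross-terms c_i = x_i·y_{i+1} − x_{i+1}·y_i:
  -52, 59, 153  ⇒  2A = 160, A = 80.
Then Σ (x_i + x_{i+1})·c_i = 1920, so x̄ = 1920 / (6·80) = 4.

4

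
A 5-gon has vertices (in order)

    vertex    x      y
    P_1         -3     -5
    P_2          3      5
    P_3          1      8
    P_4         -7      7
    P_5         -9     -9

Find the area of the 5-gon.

113

Apply the shoelace (surveyor's) formula: 2A = Σ (x_i·y_{i+1} − x_{i+1}·y_i), indices taken mod 5.
Σ = (0) + (19) + (63) + (126) + (18) = 226
Area = |Σ|/2 = 113.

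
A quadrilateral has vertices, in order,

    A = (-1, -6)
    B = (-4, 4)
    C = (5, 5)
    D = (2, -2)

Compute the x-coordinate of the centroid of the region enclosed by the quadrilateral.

Apply the shoelace formula. First the cross-terms c_i = x_i·y_{i+1} − x_{i+1}·y_i:
  -28, -40, -20, -14  ⇒  2A = -102, A = -51.
Then Σ (x_i + x_{i+1})·c_i = -54, so x̄ = -54 / (6·(-51)) = 3/17.

3/17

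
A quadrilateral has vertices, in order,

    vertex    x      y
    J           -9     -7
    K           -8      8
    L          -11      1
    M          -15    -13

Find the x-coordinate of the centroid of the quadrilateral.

Apply the shoelace formula. First the cross-terms c_i = x_i·y_{i+1} − x_{i+1}·y_i:
  -128, 80, 158, -12  ⇒  2A = 98, A = 49.
Then Σ (x_i + x_{i+1})·c_i = -3164, so x̄ = -3164 / (6·49) = -226/21.

-226/21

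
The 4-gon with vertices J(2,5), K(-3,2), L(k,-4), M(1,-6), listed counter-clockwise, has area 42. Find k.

The doubled signed area Σ (x_i y_{i+1} − x_{i+1} y_i) is linear in k.
With k=0 it equals 52; the coefficient of k is -8 (from the two edges through L).
So -8·k + 52 = 2·42 = 84 ⇒ k = -4.

-4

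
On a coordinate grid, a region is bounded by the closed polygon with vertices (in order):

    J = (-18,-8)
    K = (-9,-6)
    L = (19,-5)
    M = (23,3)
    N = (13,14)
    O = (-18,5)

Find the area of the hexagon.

600.5

Apply the shoelace formula: 2A = Σ (x_i·y_{i+1} − x_{i+1}·y_i), indices taken mod 6.
Σ = (36) + (159) + (172) + (283) + (317) + (234) = 1201
Area = |Σ|/2 = 600.5.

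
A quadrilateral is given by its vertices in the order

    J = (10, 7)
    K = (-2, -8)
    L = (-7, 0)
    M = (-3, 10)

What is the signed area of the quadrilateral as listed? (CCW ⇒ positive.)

Σ = (-66) + (-56) + (-70) + (-121) = -313
Signed area = Σ/2 = -156.5 (negative ⇒ clockwise traversal).

-156.5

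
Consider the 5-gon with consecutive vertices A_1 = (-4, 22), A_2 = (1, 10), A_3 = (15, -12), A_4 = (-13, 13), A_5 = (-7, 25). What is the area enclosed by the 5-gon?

236.5

Apply the shoelace formula: 2A = Σ (x_i·y_{i+1} − x_{i+1}·y_i), indices taken mod 5.
A_1→A_2: (-4)(10) − (1)(22) = -62
A_2→A_3: (1)(-12) − (15)(10) = -162
A_3→A_4: (15)(13) − (-13)(-12) = 39
A_4→A_5: (-13)(25) − (-7)(13) = -234
A_5→A_1: (-7)(22) − (-4)(25) = -54
Σ = -473
Area = |Σ|/2 = 236.5.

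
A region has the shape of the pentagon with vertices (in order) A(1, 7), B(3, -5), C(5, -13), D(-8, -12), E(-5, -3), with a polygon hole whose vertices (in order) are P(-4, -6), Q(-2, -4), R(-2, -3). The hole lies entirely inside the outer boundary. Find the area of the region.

135

Outer boundary:
Apply Gauss's area formula: 2A = Σ (x_i·y_{i+1} − x_{i+1}·y_i), indices taken mod 5.
Σ = (-26) + (-14) + (-164) + (-36) + (-32) = -272
Area = |Σ|/2 = 136.
Hole:
Apply the surveyor's formula: 2A = Σ (x_i·y_{i+1} − x_{i+1}·y_i), indices taken mod 3.
Σ = (4) + (-2) + (0) = 2
Area = |Σ|/2 = 1.
Net area = 136 − 1 = 135.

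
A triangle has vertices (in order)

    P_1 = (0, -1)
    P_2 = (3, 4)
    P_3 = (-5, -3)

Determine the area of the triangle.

P_1→P_2: (0)(4) − (3)(-1) = 3
P_2→P_3: (3)(-3) − (-5)(4) = 11
P_3→P_1: (-5)(-1) − (0)(-3) = 5
Σ = 19
Area = |Σ|/2 = 9.5.

9.5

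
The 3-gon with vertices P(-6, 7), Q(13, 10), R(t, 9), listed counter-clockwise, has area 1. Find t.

6

The doubled signed area Σ (x_i y_{i+1} − x_{i+1} y_i) is linear in t.
With t=0 it equals 20; the coefficient of t is -3 (from the two edges through R).
So -3·t + 20 = 2·1 = 2 ⇒ t = 6.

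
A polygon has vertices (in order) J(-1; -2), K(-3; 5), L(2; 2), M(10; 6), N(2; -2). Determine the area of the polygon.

Cross-terms: -11, -16, -8, -32, -6  ⇒  Σ = -73
Area = |Σ|/2 = 36.5.

36.5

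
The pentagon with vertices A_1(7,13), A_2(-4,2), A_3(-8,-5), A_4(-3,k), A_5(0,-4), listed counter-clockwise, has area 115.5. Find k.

-13

The doubled signed area Σ (x_i y_{i+1} − x_{i+1} y_i) is linear in k.
With k=0 it equals 127; the coefficient of k is -8 (from the two edges through A_4).
So -8·k + 127 = 2·115.5 = 231 ⇒ k = -13.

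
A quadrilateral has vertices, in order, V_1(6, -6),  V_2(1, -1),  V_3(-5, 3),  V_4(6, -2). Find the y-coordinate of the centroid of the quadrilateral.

Apply the surveyor's formula. First the cross-terms c_i = x_i·y_{i+1} − x_{i+1}·y_i:
  0, -2, -8, -24  ⇒  2A = -34, A = -17.
Then Σ (y_i + y_{i+1})·c_i = 180, so ȳ = 180 / (6·(-17)) = -30/17.

-30/17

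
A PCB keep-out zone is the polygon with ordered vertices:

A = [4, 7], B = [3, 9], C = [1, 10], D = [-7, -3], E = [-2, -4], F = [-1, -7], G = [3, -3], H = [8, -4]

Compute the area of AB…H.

Apply Gauss's area formula: 2A = Σ (x_i·y_{i+1} − x_{i+1}·y_i), indices taken mod 8.
Σ = (15) + (21) + (67) + (22) + (10) + (24) + (12) + (72) = 243
Area = |Σ|/2 = 121.5.

121.5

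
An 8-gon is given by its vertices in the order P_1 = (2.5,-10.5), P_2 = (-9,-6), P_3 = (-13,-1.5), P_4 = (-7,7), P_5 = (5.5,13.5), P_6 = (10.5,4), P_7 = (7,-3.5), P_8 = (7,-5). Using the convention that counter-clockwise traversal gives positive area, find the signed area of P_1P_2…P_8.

Cross-terms: -109.5, -64.5, -101.5, -133, -119.75, -64.75, -10.5, -61  ⇒  Σ = -664.5
Signed area = Σ/2 = -332.25 (negative ⇒ clockwise traversal).

-332.25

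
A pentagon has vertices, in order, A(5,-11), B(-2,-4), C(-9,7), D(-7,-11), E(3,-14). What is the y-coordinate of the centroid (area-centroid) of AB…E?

Apply the shoelace (surveyor's) formula. First the cross-terms c_i = x_i·y_{i+1} − x_{i+1}·y_i:
  -42, -50, 148, 131, 37  ⇒  2A = 224, A = 112.
Then Σ (y_i + y_{i+1})·c_i = -4312, so ȳ = -4312 / (6·112) = -77/12.

-77/12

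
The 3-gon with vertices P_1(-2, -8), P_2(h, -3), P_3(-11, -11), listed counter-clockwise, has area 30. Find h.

The doubled signed area Σ (x_i y_{i+1} − x_{i+1} y_i) is linear in h.
With h=0 it equals 39; the coefficient of h is -3 (from the two edges through P_2).
So -3·h + 39 = 2·30 = 60 ⇒ h = -7.

-7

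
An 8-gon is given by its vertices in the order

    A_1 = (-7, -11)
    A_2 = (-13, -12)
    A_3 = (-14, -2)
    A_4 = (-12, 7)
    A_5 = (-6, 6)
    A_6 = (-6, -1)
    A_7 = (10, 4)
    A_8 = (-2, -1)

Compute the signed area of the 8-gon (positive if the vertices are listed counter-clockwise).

-156

Apply the shoelace (surveyor's) formula: 2A = Σ (x_i·y_{i+1} − x_{i+1}·y_i), indices taken mod 8.
Σ = (-59) + (-142) + (-122) + (-30) + (42) + (-14) + (-2) + (15) = -312
Signed area = Σ/2 = -156 (negative ⇒ clockwise traversal).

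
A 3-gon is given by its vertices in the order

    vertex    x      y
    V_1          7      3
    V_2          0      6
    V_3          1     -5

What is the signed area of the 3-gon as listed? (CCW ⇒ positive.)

37

Apply Gauss's area formula: 2A = Σ (x_i·y_{i+1} − x_{i+1}·y_i), indices taken mod 3.
Σ = (42) + (-6) + (38) = 74
Signed area = Σ/2 = 37 (positive ⇒ counter-clockwise traversal).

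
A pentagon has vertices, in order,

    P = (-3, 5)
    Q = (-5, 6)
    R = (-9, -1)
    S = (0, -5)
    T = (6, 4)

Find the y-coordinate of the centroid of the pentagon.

Apply the surveyor's formula. First the cross-terms c_i = x_i·y_{i+1} − x_{i+1}·y_i:
  7, 59, 45, 30, 42  ⇒  2A = 183, A = 91.5.
Then Σ (y_i + y_{i+1})·c_i = 450, so ȳ = 450 / (6·91.5) = 50/61.

50/61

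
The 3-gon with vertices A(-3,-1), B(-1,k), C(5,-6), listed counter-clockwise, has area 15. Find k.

-6

The doubled signed area Σ (x_i y_{i+1} − x_{i+1} y_i) is linear in k.
With k=0 it equals -18; the coefficient of k is -8 (from the two edges through B).
So -8·k + -18 = 2·15 = 30 ⇒ k = -6.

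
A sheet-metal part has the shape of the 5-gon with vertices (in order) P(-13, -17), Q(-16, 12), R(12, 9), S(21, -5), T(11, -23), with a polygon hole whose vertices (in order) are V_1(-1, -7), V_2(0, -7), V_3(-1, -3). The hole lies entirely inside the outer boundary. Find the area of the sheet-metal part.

937.5

Outer boundary:
P→Q: (-13)(12) − (-16)(-17) = -428
Q→R: (-16)(9) − (12)(12) = -288
R→S: (12)(-5) − (21)(9) = -249
S→T: (21)(-23) − (11)(-5) = -428
T→P: (11)(-17) − (-13)(-23) = -486
Σ = -1879
Area = |Σ|/2 = 939.5.
Hole:
Apply the surveyor's formula: 2A = Σ (x_i·y_{i+1} − x_{i+1}·y_i), indices taken mod 3.
V_1→V_2: (-1)(-7) − (0)(-7) = 7
V_2→V_3: (0)(-3) − (-1)(-7) = -7
V_3→V_1: (-1)(-7) − (-1)(-3) = 4
Σ = 4
Area = |Σ|/2 = 2.
Net area = 939.5 − 2 = 937.5.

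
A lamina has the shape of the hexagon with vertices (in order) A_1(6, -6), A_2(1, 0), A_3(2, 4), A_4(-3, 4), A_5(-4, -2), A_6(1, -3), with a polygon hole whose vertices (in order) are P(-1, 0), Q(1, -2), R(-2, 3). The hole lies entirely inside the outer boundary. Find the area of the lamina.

Outer boundary:
Apply Gauss's area formula: 2A = Σ (x_i·y_{i+1} − x_{i+1}·y_i), indices taken mod 6.
Cross-terms: 6, 4, 20, 22, 14, 12  ⇒  Σ = 78
Area = |Σ|/2 = 39.
Hole:
Σ = (2) + (-1) + (3) = 4
Area = |Σ|/2 = 2.
Net area = 39 − 2 = 37.

37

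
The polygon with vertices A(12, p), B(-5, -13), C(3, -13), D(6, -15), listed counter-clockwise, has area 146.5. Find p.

12

The doubled signed area Σ (x_i y_{i+1} − x_{i+1} y_i) is linear in p.
With p=0 it equals 161; the coefficient of p is 11 (from the two edges through A).
So 11·p + 161 = 2·146.5 = 293 ⇒ p = 12.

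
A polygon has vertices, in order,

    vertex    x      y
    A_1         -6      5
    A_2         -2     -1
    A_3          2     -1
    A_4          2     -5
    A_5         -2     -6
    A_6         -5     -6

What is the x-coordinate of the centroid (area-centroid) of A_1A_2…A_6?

Apply the surveyor's formula. First the cross-terms c_i = x_i·y_{i+1} − x_{i+1}·y_i:
  16, 4, -8, -22, -18, -61  ⇒  2A = -89, A = -44.5.
Then Σ (x_i + x_{i+1})·c_i = 637, so x̄ = 637 / (6·(-44.5)) = -637/267.

-637/267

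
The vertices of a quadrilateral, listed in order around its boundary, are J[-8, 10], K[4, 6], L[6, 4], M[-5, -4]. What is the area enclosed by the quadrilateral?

Σ = (-88) + (-20) + (-4) + (-82) = -194
Area = |Σ|/2 = 97.

97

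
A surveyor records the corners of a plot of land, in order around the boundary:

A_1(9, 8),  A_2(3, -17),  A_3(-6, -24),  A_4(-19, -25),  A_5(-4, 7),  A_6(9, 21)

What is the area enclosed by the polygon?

A_1→A_2: (9)(-17) − (3)(8) = -177
A_2→A_3: (3)(-24) − (-6)(-17) = -174
A_3→A_4: (-6)(-25) − (-19)(-24) = -306
A_4→A_5: (-19)(7) − (-4)(-25) = -233
A_5→A_6: (-4)(21) − (9)(7) = -147
A_6→A_1: (9)(8) − (9)(21) = -117
Σ = -1154
Area = |Σ|/2 = 577.

577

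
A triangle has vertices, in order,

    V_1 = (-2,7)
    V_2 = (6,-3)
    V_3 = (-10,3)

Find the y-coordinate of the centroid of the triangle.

7/3

Apply Gauss's area formula. First the cross-terms c_i = x_i·y_{i+1} − x_{i+1}·y_i:
  -36, -12, -64  ⇒  2A = -112, A = -56.
Then Σ (y_i + y_{i+1})·c_i = -784, so ȳ = -784 / (6·(-56)) = 7/3.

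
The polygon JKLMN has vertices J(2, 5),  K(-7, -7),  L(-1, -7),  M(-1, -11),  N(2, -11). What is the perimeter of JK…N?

44

|JK| = √((-9)² + (-12)²) = √225 = 15
|KL| = √((6)² + (0)²) = √36 = 6
|LM| = √((0)² + (-4)²) = √16 = 4
|MN| = √((3)² + (0)²) = √9 = 3
|NJ| = √((0)² + (16)²) = √256 = 16
Perimeter = 15 + 6 + 4 + 3 + 16 = 44.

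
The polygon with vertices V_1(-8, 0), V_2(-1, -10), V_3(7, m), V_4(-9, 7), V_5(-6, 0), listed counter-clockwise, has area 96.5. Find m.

-6

Write out the shoelace sum; only the two edges meeting at V_3 involve m:
2·Area = [((-1)·m − 7·(-10)) + (7·7 − (-9)·m)] + 122
       = 8·m + 241 = 193
⇒ m = -6.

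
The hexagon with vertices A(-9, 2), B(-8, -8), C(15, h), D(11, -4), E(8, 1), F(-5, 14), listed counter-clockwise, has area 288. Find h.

The doubled signed area Σ (x_i y_{i+1} − x_{i+1} y_i) is linear in h.
With h=0 it equals 424; the coefficient of h is -19 (from the two edges through C).
So -19·h + 424 = 2·288 = 576 ⇒ h = -8.

-8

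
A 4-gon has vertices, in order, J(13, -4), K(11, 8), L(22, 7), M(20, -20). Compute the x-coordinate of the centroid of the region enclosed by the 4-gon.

Apply the surveyor's formula. First the cross-terms c_i = x_i·y_{i+1} − x_{i+1}·y_i:
  148, -99, -580, 180  ⇒  2A = -351, A = -175.5.
Then Σ (x_i + x_{i+1})·c_i = -18135, so x̄ = -18135 / (6·(-175.5)) = 155/9.

155/9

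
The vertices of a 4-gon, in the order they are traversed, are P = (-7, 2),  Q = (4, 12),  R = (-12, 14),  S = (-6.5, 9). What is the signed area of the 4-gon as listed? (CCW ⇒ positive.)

Cross-terms: -92, 200, -17, 50  ⇒  Σ = 141
Signed area = Σ/2 = 70.5 (positive ⇒ counter-clockwise traversal).

70.5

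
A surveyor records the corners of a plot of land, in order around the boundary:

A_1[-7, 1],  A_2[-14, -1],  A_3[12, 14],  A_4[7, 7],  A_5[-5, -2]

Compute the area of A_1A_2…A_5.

Apply Gauss's area formula: 2A = Σ (x_i·y_{i+1} − x_{i+1}·y_i), indices taken mod 5.
A_1→A_2: (-7)(-1) − (-14)(1) = 21
A_2→A_3: (-14)(14) − (12)(-1) = -184
A_3→A_4: (12)(7) − (7)(14) = -14
A_4→A_5: (7)(-2) − (-5)(7) = 21
A_5→A_1: (-5)(1) − (-7)(-2) = -19
Σ = -175
Area = |Σ|/2 = 87.5.

87.5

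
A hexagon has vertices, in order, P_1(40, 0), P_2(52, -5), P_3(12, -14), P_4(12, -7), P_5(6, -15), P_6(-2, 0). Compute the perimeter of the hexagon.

|P_1P_2| = √((12)² + (-5)²) = √169 = 13
|P_2P_3| = √((-40)² + (-9)²) = √1681 = 41
|P_3P_4| = √((0)² + (7)²) = √49 = 7
|P_4P_5| = √((-6)² + (-8)²) = √100 = 10
|P_5P_6| = √((-8)² + (15)²) = √289 = 17
|P_6P_1| = √((42)² + (0)²) = √1764 = 42
Perimeter = 13 + 41 + 7 + 10 + 17 + 42 = 130.

130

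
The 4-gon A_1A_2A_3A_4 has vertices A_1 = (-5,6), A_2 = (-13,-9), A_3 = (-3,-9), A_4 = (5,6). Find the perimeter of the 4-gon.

54

|A_1A_2| = √((-8)² + (-15)²) = √289 = 17
|A_2A_3| = √((10)² + (0)²) = √100 = 10
|A_3A_4| = √((8)² + (15)²) = √289 = 17
|A_4A_1| = √((-10)² + (0)²) = √100 = 10
Perimeter = 17 + 10 + 17 + 10 = 54.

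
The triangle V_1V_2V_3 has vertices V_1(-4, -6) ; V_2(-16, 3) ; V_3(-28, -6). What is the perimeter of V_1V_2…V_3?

54

|V_1V_2| = √((-12)² + (9)²) = √225 = 15
|V_2V_3| = √((-12)² + (-9)²) = √225 = 15
|V_3V_1| = √((24)² + (0)²) = √576 = 24
Perimeter = 15 + 15 + 24 = 54.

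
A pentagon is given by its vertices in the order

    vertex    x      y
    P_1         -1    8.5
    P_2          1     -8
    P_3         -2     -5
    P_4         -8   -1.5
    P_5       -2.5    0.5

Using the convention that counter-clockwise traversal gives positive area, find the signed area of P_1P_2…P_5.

P_1→P_2: (-1)(-8) − (1)(8.5) = -0.5
P_2→P_3: (1)(-5) − (-2)(-8) = -21
P_3→P_4: (-2)(-1.5) − (-8)(-5) = -37
P_4→P_5: (-8)(0.5) − (-2.5)(-1.5) = -7.75
P_5→P_1: (-2.5)(8.5) − (-1)(0.5) = -20.75
Σ = -87
Signed area = Σ/2 = -43.5 (negative ⇒ clockwise traversal).

-43.5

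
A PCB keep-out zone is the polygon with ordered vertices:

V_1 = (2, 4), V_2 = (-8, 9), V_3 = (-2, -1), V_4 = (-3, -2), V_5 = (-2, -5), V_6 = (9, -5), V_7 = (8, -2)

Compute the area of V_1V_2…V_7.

Apply the shoelace formula: 2A = Σ (x_i·y_{i+1} − x_{i+1}·y_i), indices taken mod 7.
Cross-terms: 50, 26, 1, 11, 55, 22, 36  ⇒  Σ = 201
Area = |Σ|/2 = 100.5.

100.5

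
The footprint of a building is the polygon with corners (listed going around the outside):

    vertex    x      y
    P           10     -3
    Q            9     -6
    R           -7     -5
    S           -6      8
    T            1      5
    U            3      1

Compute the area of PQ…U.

Σ = (-33) + (-87) + (-86) + (-38) + (-14) + (-19) = -277
Area = |Σ|/2 = 138.5.

138.5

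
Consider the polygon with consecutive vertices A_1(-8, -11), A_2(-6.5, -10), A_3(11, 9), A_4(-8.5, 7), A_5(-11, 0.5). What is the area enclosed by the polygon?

Apply Gauss's area formula: 2A = Σ (x_i·y_{i+1} − x_{i+1}·y_i), indices taken mod 5.
A_1→A_2: (-8)(-10) − (-6.5)(-11) = 8.5
A_2→A_3: (-6.5)(9) − (11)(-10) = 51.5
A_3→A_4: (11)(7) − (-8.5)(9) = 153.5
A_4→A_5: (-8.5)(0.5) − (-11)(7) = 72.75
A_5→A_1: (-11)(-11) − (-8)(0.5) = 125
Σ = 411.25
Area = |Σ|/2 = 205.625.

205.625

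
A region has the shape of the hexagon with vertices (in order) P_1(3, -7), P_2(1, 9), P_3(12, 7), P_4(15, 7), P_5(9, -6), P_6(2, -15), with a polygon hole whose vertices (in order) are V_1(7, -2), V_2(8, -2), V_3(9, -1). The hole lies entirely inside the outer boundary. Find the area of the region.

Outer boundary:
P_1→P_2: (3)(9) − (1)(-7) = 34
P_2→P_3: (1)(7) − (12)(9) = -101
P_3→P_4: (12)(7) − (15)(7) = -21
P_4→P_5: (15)(-6) − (9)(7) = -153
P_5→P_6: (9)(-15) − (2)(-6) = -123
P_6→P_1: (2)(-7) − (3)(-15) = 31
Σ = -333
Area = |Σ|/2 = 166.5.
Hole:
Apply the shoelace formula: 2A = Σ (x_i·y_{i+1} − x_{i+1}·y_i), indices taken mod 3.
Σ = (2) + (10) + (-11) = 1
Area = |Σ|/2 = 0.5.
Net area = 166.5 − 0.5 = 166.

166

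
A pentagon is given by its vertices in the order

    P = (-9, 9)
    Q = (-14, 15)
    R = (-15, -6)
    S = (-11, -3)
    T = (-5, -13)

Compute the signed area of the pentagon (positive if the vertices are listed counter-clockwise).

P→Q: (-9)(15) − (-14)(9) = -9
Q→R: (-14)(-6) − (-15)(15) = 309
R→S: (-15)(-3) − (-11)(-6) = -21
S→T: (-11)(-13) − (-5)(-3) = 128
T→P: (-5)(9) − (-9)(-13) = -162
Σ = 245
Signed area = Σ/2 = 122.5 (positive ⇒ counter-clockwise traversal).

122.5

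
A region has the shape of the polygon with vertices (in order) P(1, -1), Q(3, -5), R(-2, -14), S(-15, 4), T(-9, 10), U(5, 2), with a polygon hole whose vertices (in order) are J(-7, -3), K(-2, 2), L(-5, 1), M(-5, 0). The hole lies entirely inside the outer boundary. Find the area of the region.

226.5

Outer boundary:
Apply the shoelace (surveyor's) formula: 2A = Σ (x_i·y_{i+1} − x_{i+1}·y_i), indices taken mod 6.
Σ = (-2) + (-52) + (-218) + (-114) + (-68) + (-7) = -461
Area = |Σ|/2 = 230.5.
Hole:
Cross-terms: -20, 8, 5, 15  ⇒  Σ = 8
Area = |Σ|/2 = 4.
Net area = 230.5 − 4 = 226.5.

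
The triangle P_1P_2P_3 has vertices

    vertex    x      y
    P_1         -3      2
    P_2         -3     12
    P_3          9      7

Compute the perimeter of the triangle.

36

|P_1P_2| = √((0)² + (10)²) = √100 = 10
|P_2P_3| = √((12)² + (-5)²) = √169 = 13
|P_3P_1| = √((-12)² + (-5)²) = √169 = 13
Perimeter = 10 + 13 + 13 = 36.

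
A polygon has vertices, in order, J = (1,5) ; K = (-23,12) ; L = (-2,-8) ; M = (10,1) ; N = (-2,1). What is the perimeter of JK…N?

86

|JK| = √((-24)² + (7)²) = √625 = 25
|KL| = √((21)² + (-20)²) = √841 = 29
|LM| = √((12)² + (9)²) = √225 = 15
|MN| = √((-12)² + (0)²) = √144 = 12
|NJ| = √((3)² + (4)²) = √25 = 5
Perimeter = 25 + 29 + 15 + 12 + 5 = 86.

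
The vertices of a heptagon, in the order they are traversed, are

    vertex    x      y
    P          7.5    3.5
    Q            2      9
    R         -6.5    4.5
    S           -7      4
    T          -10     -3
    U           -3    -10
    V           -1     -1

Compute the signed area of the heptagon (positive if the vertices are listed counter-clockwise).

141.25

Σ = (60.5) + (67.5) + (5.5) + (61) + (91) + (-7) + (4) = 282.5
Signed area = Σ/2 = 141.25 (positive ⇒ counter-clockwise traversal).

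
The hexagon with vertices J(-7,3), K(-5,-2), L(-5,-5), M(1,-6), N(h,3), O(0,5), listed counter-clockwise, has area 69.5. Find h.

2

The doubled signed area Σ (x_i y_{i+1} − x_{i+1} y_i) is linear in h.
With h=0 it equals 117; the coefficient of h is 11 (from the two edges through N).
So 11·h + 117 = 2·69.5 = 139 ⇒ h = 2.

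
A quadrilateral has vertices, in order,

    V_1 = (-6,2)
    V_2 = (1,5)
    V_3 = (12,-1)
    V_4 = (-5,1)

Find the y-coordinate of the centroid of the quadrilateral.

Apply Gauss's area formula. First the cross-terms c_i = x_i·y_{i+1} − x_{i+1}·y_i:
  -32, -61, 7, -4  ⇒  2A = -90, A = -45.
Then Σ (y_i + y_{i+1})·c_i = -480, so ȳ = -480 / (6·(-45)) = 16/9.

16/9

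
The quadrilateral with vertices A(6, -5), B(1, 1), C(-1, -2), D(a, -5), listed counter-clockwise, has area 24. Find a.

The doubled signed area Σ (x_i y_{i+1} − x_{i+1} y_i) is linear in a.
With a=0 it equals 45; the coefficient of a is -3 (from the two edges through D).
So -3·a + 45 = 2·24 = 48 ⇒ a = -1.

-1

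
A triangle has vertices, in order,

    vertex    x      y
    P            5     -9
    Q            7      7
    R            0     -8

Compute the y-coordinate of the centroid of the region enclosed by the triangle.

Apply Gauss's area formula. First the cross-terms c_i = x_i·y_{i+1} − x_{i+1}·y_i:
  98, -56, 40  ⇒  2A = 82, A = 41.
Then Σ (y_i + y_{i+1})·c_i = -820, so ȳ = -820 / (6·41) = -10/3.

-10/3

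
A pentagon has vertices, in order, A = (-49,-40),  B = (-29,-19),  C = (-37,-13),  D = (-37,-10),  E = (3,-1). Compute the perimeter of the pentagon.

148

|AB| = √((20)² + (21)²) = √841 = 29
|BC| = √((-8)² + (6)²) = √100 = 10
|CD| = √((0)² + (3)²) = √9 = 3
|DE| = √((40)² + (9)²) = √1681 = 41
|EA| = √((-52)² + (-39)²) = √4225 = 65
Perimeter = 29 + 10 + 3 + 41 + 65 = 148.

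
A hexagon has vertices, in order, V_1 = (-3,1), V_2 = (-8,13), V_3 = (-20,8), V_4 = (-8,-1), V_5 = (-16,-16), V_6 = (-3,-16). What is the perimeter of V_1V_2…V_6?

88

|V_1V_2| = √((-5)² + (12)²) = √169 = 13
|V_2V_3| = √((-12)² + (-5)²) = √169 = 13
|V_3V_4| = √((12)² + (-9)²) = √225 = 15
|V_4V_5| = √((-8)² + (-15)²) = √289 = 17
|V_5V_6| = √((13)² + (0)²) = √169 = 13
|V_6V_1| = √((0)² + (17)²) = √289 = 17
Perimeter = 13 + 13 + 15 + 17 + 13 + 17 = 88.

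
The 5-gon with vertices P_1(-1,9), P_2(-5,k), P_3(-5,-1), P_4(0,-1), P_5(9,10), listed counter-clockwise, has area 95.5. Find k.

9

The doubled signed area Σ (x_i y_{i+1} − x_{i+1} y_i) is linear in k.
With k=0 it equals 155; the coefficient of k is 4 (from the two edges through P_2).
So 4·k + 155 = 2·95.5 = 191 ⇒ k = 9.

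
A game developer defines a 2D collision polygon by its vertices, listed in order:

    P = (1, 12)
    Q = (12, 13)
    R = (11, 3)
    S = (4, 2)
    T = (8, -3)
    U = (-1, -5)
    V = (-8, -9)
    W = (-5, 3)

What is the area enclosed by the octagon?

231

Apply the shoelace formula: 2A = Σ (x_i·y_{i+1} − x_{i+1}·y_i), indices taken mod 8.
Cross-terms: -131, -107, 10, -28, -43, -31, -69, -63  ⇒  Σ = -462
Area = |Σ|/2 = 231.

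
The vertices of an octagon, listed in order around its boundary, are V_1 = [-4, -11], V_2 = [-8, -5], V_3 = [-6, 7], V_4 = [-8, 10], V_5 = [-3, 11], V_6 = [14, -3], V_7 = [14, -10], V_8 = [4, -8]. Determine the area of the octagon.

Σ = (-68) + (-86) + (-4) + (-58) + (-145) + (-98) + (-72) + (-76) = -607
Area = |Σ|/2 = 303.5.

303.5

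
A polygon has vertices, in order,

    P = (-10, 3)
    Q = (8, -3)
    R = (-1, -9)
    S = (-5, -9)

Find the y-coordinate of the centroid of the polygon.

-121/35

Apply Gauss's area formula. First the cross-terms c_i = x_i·y_{i+1} − x_{i+1}·y_i:
  6, -75, -36, -105  ⇒  2A = -210, A = -105.
Then Σ (y_i + y_{i+1})·c_i = 2178, so ȳ = 2178 / (6·(-105)) = -121/35.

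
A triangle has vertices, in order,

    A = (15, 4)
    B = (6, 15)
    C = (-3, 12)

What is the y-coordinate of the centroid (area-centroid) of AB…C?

Apply the shoelace (surveyor's) formula. First the cross-terms c_i = x_i·y_{i+1} − x_{i+1}·y_i:
  201, 117, -192  ⇒  2A = 126, A = 63.
Then Σ (y_i + y_{i+1})·c_i = 3906, so ȳ = 3906 / (6·63) = 31/3.

31/3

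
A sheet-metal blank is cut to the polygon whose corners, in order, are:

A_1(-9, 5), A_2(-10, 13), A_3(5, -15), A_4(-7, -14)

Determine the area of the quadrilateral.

A_1→A_2: (-9)(13) − (-10)(5) = -67
A_2→A_3: (-10)(-15) − (5)(13) = 85
A_3→A_4: (5)(-14) − (-7)(-15) = -175
A_4→A_1: (-7)(5) − (-9)(-14) = -161
Σ = -318
Area = |Σ|/2 = 159.

159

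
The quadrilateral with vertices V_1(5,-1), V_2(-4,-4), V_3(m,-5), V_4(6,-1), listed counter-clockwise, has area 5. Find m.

-5

The doubled signed area Σ (x_i y_{i+1} − x_{i+1} y_i) is linear in m.
With m=0 it equals 25; the coefficient of m is 3 (from the two edges through V_3).
So 3·m + 25 = 2·5 = 10 ⇒ m = -5.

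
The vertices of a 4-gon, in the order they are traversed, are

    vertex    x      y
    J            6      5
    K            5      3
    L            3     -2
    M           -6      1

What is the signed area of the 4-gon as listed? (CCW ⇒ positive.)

Apply the surveyor's formula: 2A = Σ (x_i·y_{i+1} − x_{i+1}·y_i), indices taken mod 4.
Cross-terms: -7, -19, -9, -36  ⇒  Σ = -71
Signed area = Σ/2 = -35.5 (negative ⇒ clockwise traversal).

-35.5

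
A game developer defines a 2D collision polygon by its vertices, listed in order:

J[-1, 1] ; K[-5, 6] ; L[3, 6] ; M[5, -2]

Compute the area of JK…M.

Apply the shoelace (surveyor's) formula: 2A = Σ (x_i·y_{i+1} − x_{i+1}·y_i), indices taken mod 4.
J→K: (-1)(6) − (-5)(1) = -1
K→L: (-5)(6) − (3)(6) = -48
L→M: (3)(-2) − (5)(6) = -36
M→J: (5)(1) − (-1)(-2) = 3
Σ = -82
Area = |Σ|/2 = 41.

41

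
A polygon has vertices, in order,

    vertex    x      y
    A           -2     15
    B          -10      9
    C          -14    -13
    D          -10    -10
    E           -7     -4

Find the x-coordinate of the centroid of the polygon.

-2147/255

Apply the surveyor's formula. First the cross-terms c_i = x_i·y_{i+1} − x_{i+1}·y_i:
  132, 256, 10, -30, -113  ⇒  2A = 255, A = 127.5.
Then Σ (x_i + x_{i+1})·c_i = -6441, so x̄ = -6441 / (6·127.5) = -2147/255.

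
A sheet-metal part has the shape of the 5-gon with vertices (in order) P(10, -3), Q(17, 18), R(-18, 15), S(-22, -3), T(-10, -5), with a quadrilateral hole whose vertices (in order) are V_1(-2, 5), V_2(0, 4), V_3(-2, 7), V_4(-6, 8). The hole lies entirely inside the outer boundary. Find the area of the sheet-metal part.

671

Outer boundary:
Apply the shoelace (surveyor's) formula: 2A = Σ (x_i·y_{i+1} − x_{i+1}·y_i), indices taken mod 5.
Σ = (231) + (579) + (384) + (80) + (80) = 1354
Area = |Σ|/2 = 677.
Hole:
Apply the shoelace formula: 2A = Σ (x_i·y_{i+1} − x_{i+1}·y_i), indices taken mod 4.
Cross-terms: -8, 8, 26, -14  ⇒  Σ = 12
Area = |Σ|/2 = 6.
Net area = 677 − 6 = 671.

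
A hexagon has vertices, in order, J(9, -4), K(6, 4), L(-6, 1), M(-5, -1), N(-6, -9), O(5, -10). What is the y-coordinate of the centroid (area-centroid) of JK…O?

Apply the shoelace (surveyor's) formula. First the cross-terms c_i = x_i·y_{i+1} − x_{i+1}·y_i:
  60, 30, 11, 39, 105, 70  ⇒  2A = 315, A = 157.5.
Then Σ (y_i + y_{i+1})·c_i = -3215, so ȳ = -3215 / (6·157.5) = -643/189.

-643/189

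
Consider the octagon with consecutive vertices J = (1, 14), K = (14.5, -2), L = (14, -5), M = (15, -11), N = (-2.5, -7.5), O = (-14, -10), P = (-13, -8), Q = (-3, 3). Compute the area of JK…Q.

337.25

Σ = (-205) + (-44.5) + (-79) + (-140) + (-80) + (-18) + (-63) + (-45) = -674.5
Area = |Σ|/2 = 337.25.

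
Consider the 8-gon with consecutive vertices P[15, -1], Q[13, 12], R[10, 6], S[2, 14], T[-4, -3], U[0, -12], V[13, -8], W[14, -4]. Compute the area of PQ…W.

319.5

Apply the shoelace formula: 2A = Σ (x_i·y_{i+1} − x_{i+1}·y_i), indices taken mod 8.
Σ = (193) + (-42) + (128) + (50) + (48) + (156) + (60) + (46) = 639
Area = |Σ|/2 = 319.5.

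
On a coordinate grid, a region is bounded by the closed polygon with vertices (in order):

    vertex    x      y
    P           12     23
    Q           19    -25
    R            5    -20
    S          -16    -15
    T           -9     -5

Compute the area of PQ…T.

794.5

Σ = (-737) + (-255) + (-395) + (-55) + (-147) = -1589
Area = |Σ|/2 = 794.5.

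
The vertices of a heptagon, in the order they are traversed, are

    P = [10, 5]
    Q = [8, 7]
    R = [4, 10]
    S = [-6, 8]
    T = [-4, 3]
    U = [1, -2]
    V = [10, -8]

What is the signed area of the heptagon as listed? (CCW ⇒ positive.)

167.5

Apply the shoelace formula: 2A = Σ (x_i·y_{i+1} − x_{i+1}·y_i), indices taken mod 7.
Σ = (30) + (52) + (92) + (14) + (5) + (12) + (130) = 335
Signed area = Σ/2 = 167.5 (positive ⇒ counter-clockwise traversal).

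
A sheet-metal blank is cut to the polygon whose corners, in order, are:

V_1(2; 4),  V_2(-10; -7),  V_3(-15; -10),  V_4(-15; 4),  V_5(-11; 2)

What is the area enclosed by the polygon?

111.5

Apply the shoelace formula: 2A = Σ (x_i·y_{i+1} − x_{i+1}·y_i), indices taken mod 5.
Σ = (26) + (-5) + (-210) + (14) + (-48) = -223
Area = |Σ|/2 = 111.5.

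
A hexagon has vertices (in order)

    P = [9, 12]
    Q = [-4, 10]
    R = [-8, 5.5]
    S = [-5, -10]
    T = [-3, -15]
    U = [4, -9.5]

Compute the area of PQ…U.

Apply the surveyor's formula: 2A = Σ (x_i·y_{i+1} − x_{i+1}·y_i), indices taken mod 6.
Cross-terms: 138, 58, 107.5, 45, 88.5, 133.5  ⇒  Σ = 570.5
Area = |Σ|/2 = 285.25.

285.25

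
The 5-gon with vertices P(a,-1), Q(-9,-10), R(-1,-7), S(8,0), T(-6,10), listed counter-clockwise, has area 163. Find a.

-7

Write out the shoelace sum; only the two edges meeting at P involve a:
2·Area = [((-6)·(-1) − a·10) + (a·(-10) − (-9)·(-1))] + 189
       = -20·a + 186 = 326
⇒ a = -7.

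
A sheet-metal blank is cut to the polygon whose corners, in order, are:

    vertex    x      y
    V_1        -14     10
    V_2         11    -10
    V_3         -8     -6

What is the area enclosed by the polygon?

Apply Gauss's area formula: 2A = Σ (x_i·y_{i+1} − x_{i+1}·y_i), indices taken mod 3.
Cross-terms: 30, -146, -164  ⇒  Σ = -280
Area = |Σ|/2 = 140.

140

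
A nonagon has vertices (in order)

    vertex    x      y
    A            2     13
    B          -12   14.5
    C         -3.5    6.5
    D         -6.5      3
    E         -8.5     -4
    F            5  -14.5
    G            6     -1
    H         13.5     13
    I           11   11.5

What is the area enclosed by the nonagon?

Apply the shoelace formula: 2A = Σ (x_i·y_{i+1} − x_{i+1}·y_i), indices taken mod 9.
Cross-terms: 185, -27.25, 31.75, 51.5, 143.25, 82, 91.5, 12.25, 120  ⇒  Σ = 690
Area = |Σ|/2 = 345.

345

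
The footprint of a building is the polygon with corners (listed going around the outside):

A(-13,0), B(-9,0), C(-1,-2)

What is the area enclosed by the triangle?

4

A→B: (-13)(0) − (-9)(0) = 0
B→C: (-9)(-2) − (-1)(0) = 18
C→A: (-1)(0) − (-13)(-2) = -26
Σ = -8
Area = |Σ|/2 = 4.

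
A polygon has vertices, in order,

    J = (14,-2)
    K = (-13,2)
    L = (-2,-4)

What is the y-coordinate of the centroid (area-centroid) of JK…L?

-4/3

Apply Gauss's area formula. First the cross-terms c_i = x_i·y_{i+1} − x_{i+1}·y_i:
  2, 56, 60  ⇒  2A = 118, A = 59.
Then Σ (y_i + y_{i+1})·c_i = -472, so ȳ = -472 / (6·59) = -4/3.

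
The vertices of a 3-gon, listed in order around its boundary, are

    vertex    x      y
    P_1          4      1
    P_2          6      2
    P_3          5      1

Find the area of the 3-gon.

0.5

Σ = (2) + (-4) + (1) = -1
Area = |Σ|/2 = 0.5.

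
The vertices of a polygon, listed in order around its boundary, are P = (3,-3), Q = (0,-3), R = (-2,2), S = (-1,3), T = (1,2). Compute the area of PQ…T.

Apply Gauss's area formula: 2A = Σ (x_i·y_{i+1} − x_{i+1}·y_i), indices taken mod 5.
P→Q: (3)(-3) − (0)(-3) = -9
Q→R: (0)(2) − (-2)(-3) = -6
R→S: (-2)(3) − (-1)(2) = -4
S→T: (-1)(2) − (1)(3) = -5
T→P: (1)(-3) − (3)(2) = -9
Σ = -33
Area = |Σ|/2 = 16.5.

16.5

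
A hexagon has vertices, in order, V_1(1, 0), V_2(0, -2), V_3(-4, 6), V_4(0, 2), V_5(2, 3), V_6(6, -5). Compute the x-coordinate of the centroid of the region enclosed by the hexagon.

Apply Gauss's area formula. First the cross-terms c_i = x_i·y_{i+1} − x_{i+1}·y_i:
  -2, -8, -8, -4, -28, 5  ⇒  2A = -45, A = -22.5.
Then Σ (x_i + x_{i+1})·c_i = -135, so x̄ = -135 / (6·(-22.5)) = 1.

1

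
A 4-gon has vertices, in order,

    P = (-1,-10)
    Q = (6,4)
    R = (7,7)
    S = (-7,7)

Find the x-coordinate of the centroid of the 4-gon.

Apply the shoelace formula. First the cross-terms c_i = x_i·y_{i+1} − x_{i+1}·y_i:
  56, 14, 98, 77  ⇒  2A = 245, A = 122.5.
Then Σ (x_i + x_{i+1})·c_i = -154, so x̄ = -154 / (6·122.5) = -22/105.

-22/105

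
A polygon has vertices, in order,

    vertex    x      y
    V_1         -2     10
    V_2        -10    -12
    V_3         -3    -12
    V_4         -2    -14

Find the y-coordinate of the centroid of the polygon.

-1270/267

Apply the shoelace formula. First the cross-terms c_i = x_i·y_{i+1} − x_{i+1}·y_i:
  124, 84, 18, -48  ⇒  2A = 178, A = 89.
Then Σ (y_i + y_{i+1})·c_i = -2540, so ȳ = -2540 / (6·89) = -1270/267.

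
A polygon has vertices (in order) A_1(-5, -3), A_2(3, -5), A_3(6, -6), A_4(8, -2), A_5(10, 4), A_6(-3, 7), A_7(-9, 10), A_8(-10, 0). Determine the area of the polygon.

Apply the surveyor's formula: 2A = Σ (x_i·y_{i+1} − x_{i+1}·y_i), indices taken mod 8.
Σ = (34) + (12) + (36) + (52) + (82) + (33) + (100) + (30) = 379
Area = |Σ|/2 = 189.5.

189.5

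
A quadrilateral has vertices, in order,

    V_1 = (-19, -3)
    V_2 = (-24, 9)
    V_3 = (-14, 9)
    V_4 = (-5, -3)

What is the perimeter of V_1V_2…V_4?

52

|V_1V_2| = √((-5)² + (12)²) = √169 = 13
|V_2V_3| = √((10)² + (0)²) = √100 = 10
|V_3V_4| = √((9)² + (-12)²) = √225 = 15
|V_4V_1| = √((-14)² + (0)²) = √196 = 14
Perimeter = 13 + 10 + 15 + 14 = 52.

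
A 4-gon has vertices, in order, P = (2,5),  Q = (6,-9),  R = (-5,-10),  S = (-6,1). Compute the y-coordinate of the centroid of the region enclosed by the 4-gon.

-3.44

Apply Gauss's area formula. First the cross-terms c_i = x_i·y_{i+1} − x_{i+1}·y_i:
  -48, -105, -65, -32  ⇒  2A = -250, A = -125.
Then Σ (y_i + y_{i+1})·c_i = 2580, so ȳ = 2580 / (6·(-125)) = -3.44.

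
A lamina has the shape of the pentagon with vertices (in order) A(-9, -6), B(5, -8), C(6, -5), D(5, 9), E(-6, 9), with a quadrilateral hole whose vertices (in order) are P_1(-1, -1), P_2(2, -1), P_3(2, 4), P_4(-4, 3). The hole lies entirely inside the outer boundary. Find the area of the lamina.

Outer boundary:
Apply the shoelace formula: 2A = Σ (x_i·y_{i+1} − x_{i+1}·y_i), indices taken mod 5.
Σ = (102) + (23) + (79) + (99) + (117) = 420
Area = |Σ|/2 = 210.
Hole:
Apply the shoelace formula: 2A = Σ (x_i·y_{i+1} − x_{i+1}·y_i), indices taken mod 4.
Cross-terms: 3, 10, 22, 7  ⇒  Σ = 42
Area = |Σ|/2 = 21.
Net area = 210 − 21 = 189.

189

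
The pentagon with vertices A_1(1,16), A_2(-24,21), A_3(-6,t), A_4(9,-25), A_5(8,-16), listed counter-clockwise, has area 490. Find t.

Write out the shoelace sum; only the two edges meeting at A_3 involve t:
2·Area = [((-24)·t − (-6)·21) + ((-6)·(-25) − 9·t)] + 605
       = -33·t + 881 = 980
⇒ t = -3.

-3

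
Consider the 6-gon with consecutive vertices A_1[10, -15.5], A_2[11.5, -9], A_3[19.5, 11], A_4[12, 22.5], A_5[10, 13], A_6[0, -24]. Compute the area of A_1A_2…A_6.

Σ = (88.25) + (302) + (306.75) + (-69) + (-240) + (240) = 628
Area = |Σ|/2 = 314.

314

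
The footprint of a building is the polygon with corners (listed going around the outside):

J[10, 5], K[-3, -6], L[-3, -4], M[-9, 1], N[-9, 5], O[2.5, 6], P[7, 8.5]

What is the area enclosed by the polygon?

Apply Gauss's area formula: 2A = Σ (x_i·y_{i+1} − x_{i+1}·y_i), indices taken mod 7.
J→K: (10)(-6) − (-3)(5) = -45
K→L: (-3)(-4) − (-3)(-6) = -6
L→M: (-3)(1) − (-9)(-4) = -39
M→N: (-9)(5) − (-9)(1) = -36
N→O: (-9)(6) − (2.5)(5) = -66.5
O→P: (2.5)(8.5) − (7)(6) = -20.75
P→J: (7)(5) − (10)(8.5) = -50
Σ = -263.25
Area = |Σ|/2 = 131.625.

131.625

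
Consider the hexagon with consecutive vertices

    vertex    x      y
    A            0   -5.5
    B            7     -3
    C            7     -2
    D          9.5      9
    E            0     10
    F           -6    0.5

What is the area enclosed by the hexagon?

157.75

A→B: (0)(-3) − (7)(-5.5) = 38.5
B→C: (7)(-2) − (7)(-3) = 7
C→D: (7)(9) − (9.5)(-2) = 82
D→E: (9.5)(10) − (0)(9) = 95
E→F: (0)(0.5) − (-6)(10) = 60
F→A: (-6)(-5.5) − (0)(0.5) = 33
Σ = 315.5
Area = |Σ|/2 = 157.75.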